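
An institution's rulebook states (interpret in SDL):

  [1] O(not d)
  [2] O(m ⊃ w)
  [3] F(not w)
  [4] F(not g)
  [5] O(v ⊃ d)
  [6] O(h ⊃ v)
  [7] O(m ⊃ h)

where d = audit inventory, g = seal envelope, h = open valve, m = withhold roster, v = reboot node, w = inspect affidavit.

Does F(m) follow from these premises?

From premise 1 we have O(not d).
Premise 5, O(v ⊃ d), contraposes to O(not d ⊃ not v); with O(not d) we get O(not v).
The contrapositive of premise 6 (O(h ⊃ v)) is O(not v ⊃ not h), and O(not v) is already established, so O(not h).
Premise 7 is O(m ⊃ h); contrapositively O(not h ⊃ not m). Since O(not h) holds, K gives O(not m).
Premises 2, 3, 4 do not contribute to this derivation.
So O(not m) holds, i.e. F(m). The claim follows.

Yes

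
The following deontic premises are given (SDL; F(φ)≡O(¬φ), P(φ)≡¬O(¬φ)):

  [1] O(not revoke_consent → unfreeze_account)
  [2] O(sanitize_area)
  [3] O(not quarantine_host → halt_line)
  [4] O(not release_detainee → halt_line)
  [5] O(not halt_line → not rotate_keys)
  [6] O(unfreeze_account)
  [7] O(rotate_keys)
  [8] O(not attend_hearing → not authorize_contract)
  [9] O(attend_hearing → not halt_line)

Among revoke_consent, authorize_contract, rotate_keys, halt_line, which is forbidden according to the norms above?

From premise 7 we have O(rotate_keys).
The contrapositive of premise 5 (O(not halt_line → not rotate_keys)) is O(rotate_keys → halt_line), and O(rotate_keys) is already established, so O(halt_line).
Premise 9, O(attend_hearing → not halt_line), contraposes to O(halt_line → not attend_hearing); with O(halt_line) we get O(not attend_hearing).
Premise 8 is O(not attend_hearing → not authorize_contract); since O(not attend_hearing), deontic closure gives O(not authorize_contract).
So O(not authorize_contract) holds, i.e. authorize_contract is forbidden. None of the other listed options is forbidden under the premises.

authorize_contract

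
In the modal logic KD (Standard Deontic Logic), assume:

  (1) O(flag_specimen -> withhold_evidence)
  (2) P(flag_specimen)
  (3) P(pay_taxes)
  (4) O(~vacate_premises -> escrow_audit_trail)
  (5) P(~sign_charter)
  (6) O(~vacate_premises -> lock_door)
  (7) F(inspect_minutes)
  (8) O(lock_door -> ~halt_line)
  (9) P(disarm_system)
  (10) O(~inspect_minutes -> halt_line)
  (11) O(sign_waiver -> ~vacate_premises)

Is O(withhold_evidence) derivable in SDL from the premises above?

Premise 1 is O(flag_specimen -> withhold_evidence), but O(flag_specimen) is not derivable from the premises (the permission P(flag_specimen) asserts only ~O(~flag_specimen), not O(flag_specimen)), so it does not yield O(withhold_evidence).
No other premise forces O(withhold_evidence). An ideal world satisfying every premise can still have withhold_evidence false, so O(withhold_evidence) is not derivable.

No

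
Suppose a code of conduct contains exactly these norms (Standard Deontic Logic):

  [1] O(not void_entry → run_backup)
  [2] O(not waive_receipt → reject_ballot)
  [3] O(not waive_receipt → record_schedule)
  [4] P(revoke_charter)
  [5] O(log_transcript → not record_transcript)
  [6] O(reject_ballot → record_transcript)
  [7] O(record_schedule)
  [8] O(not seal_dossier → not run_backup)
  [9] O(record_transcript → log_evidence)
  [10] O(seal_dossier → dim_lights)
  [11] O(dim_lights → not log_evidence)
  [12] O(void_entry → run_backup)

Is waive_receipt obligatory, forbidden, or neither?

Obligatory

By case analysis on void_entry: premise 12 gives O(void_entry → run_backup) and premise 1 gives O(not void_entry → run_backup), so O(run_backup) either way.
Premise 8, O(not seal_dossier → not run_backup), contraposes to O(run_backup → seal_dossier); with O(run_backup) we get O(seal_dossier).
Applying K to premise 10 (O(seal_dossier → dim_lights)) and O(seal_dossier) yields O(dim_lights).
From O(dim_lights) and premise 11, O(dim_lights → not log_evidence), we obtain O(not log_evidence).
The contrapositive of premise 9 (O(record_transcript → log_evidence)) is O(not log_evidence → not record_transcript), and O(not log_evidence) is already established, so O(not record_transcript).
The contrapositive of premise 6 (O(reject_ballot → record_transcript)) is O(not record_transcript → not reject_ballot), and O(not record_transcript) is already established, so O(not reject_ballot).
The contrapositive of premise 2 (O(not waive_receipt → reject_ballot)) is O(not reject_ballot → waive_receipt), and O(not reject_ballot) is already established, so O(waive_receipt).
Premises 3, 4, 5, 7 do not contribute to this derivation.
Hence waive_receipt is obligatory.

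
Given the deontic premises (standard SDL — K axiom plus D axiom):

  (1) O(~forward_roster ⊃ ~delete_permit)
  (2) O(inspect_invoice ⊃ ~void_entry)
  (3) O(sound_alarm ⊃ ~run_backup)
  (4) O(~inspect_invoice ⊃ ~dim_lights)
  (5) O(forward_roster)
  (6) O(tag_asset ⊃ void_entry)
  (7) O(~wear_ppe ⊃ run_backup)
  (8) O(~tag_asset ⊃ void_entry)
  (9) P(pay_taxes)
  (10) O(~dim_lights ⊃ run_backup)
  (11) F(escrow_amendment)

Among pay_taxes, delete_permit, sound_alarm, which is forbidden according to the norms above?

sound_alarm

By case analysis on ~tag_asset: premise 8 gives O(~tag_asset ⊃ void_entry) and premise 6 gives O(tag_asset ⊃ void_entry), so O(void_entry) either way.
The contrapositive of premise 2 (O(inspect_invoice ⊃ ~void_entry)) is O(void_entry ⊃ ~inspect_invoice), and O(void_entry) is already established, so O(~inspect_invoice).
From O(~inspect_invoice) and premise 4, O(~inspect_invoice ⊃ ~dim_lights), we obtain O(~dim_lights).
Applying K to premise 10 (O(~dim_lights ⊃ run_backup)) and O(~dim_lights) yields O(run_backup).
Premise 3 is O(sound_alarm ⊃ ~run_backup); contrapositively O(run_backup ⊃ ~sound_alarm). Since O(run_backup) holds, K gives O(~sound_alarm).
So O(~sound_alarm) holds, i.e. sound_alarm is forbidden. None of the other listed options is forbidden under the premises.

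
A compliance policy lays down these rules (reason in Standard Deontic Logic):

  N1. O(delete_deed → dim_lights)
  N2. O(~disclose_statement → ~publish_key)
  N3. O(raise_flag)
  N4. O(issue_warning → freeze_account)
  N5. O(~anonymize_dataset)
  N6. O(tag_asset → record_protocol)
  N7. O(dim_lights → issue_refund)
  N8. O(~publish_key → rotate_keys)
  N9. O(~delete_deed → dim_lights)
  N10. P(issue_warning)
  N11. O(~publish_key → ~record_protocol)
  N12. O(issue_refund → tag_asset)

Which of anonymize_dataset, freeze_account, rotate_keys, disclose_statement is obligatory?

disclose_statement

By case analysis on delete_deed: premise 1 gives O(delete_deed → dim_lights) and premise 9 gives O(~delete_deed → dim_lights), so O(dim_lights) either way.
With premise 7, O(dim_lights → issue_refund), the K-axiom yields O(issue_refund).
Applying K to premise 12 (O(issue_refund → tag_asset)) and O(issue_refund) yields O(tag_asset).
Applying K to premise 6 (O(tag_asset → record_protocol)) and O(tag_asset) yields O(record_protocol).
The contrapositive of premise 11 (O(~publish_key → ~record_protocol)) is O(record_protocol → publish_key), and O(record_protocol) is already established, so O(publish_key).
Premise 2 is O(~disclose_statement → ~publish_key); contrapositively O(publish_key → disclose_statement). Since O(publish_key) holds, K gives O(disclose_statement).
So O(disclose_statement) holds — disclose_statement is obligatory. None of the other listed options is made obligatory by any chain of premises.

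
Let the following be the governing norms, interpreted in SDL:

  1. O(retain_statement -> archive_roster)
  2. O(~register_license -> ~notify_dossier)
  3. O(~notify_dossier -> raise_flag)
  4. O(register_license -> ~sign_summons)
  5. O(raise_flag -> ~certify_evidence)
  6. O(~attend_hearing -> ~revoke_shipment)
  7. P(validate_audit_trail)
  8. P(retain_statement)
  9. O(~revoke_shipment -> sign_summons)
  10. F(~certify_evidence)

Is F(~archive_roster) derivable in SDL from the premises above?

No

Premise 1 is O(retain_statement -> archive_roster), but O(retain_statement) is not derivable from the premises (the permission P(retain_statement) asserts only ~O(~retain_statement), not O(retain_statement)), so it does not yield O(archive_roster).
No other premise forces O(archive_roster). An ideal world satisfying every premise can still have ~archive_roster true, so F(~archive_roster) is not derivable.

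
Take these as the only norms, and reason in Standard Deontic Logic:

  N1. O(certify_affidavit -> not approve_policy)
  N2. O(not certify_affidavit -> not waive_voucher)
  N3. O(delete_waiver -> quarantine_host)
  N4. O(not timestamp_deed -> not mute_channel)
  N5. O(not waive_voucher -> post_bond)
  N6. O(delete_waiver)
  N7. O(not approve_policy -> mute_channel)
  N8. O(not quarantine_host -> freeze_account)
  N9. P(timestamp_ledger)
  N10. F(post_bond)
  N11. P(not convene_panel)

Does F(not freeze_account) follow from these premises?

No

Premise 8 is O(not quarantine_host -> freeze_account), but O(not quarantine_host) is not derivable from the premises, so it does not yield O(freeze_account).
No other premise forces O(freeze_account). An ideal world satisfying every premise can still have not freeze_account true, so F(not freeze_account) is not derivable.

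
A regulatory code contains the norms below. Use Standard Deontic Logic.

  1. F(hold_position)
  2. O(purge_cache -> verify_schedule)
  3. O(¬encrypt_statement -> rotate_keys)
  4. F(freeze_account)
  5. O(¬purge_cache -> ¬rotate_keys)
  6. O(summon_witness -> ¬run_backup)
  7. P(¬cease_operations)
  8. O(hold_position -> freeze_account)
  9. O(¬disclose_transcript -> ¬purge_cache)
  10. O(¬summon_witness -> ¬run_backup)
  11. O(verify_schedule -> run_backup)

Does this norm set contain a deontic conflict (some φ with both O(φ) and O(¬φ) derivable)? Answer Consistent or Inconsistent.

Premise 8 is O(hold_position -> freeze_account), but O(hold_position) is not derivable from the premises, so it does not yield O(freeze_account).
So O(freeze_account) is not derivable, and the apparent clash with O(¬freeze_account) does not arise.
A world satisfying every obligation exists (e.g. cease_operations=false, disclose_transcript=false, encrypt_statement=true, freeze_account=false, hold_position=false, purge_cache=false, rotate_keys=false, run_backup=false, summon_witness=false, verify_schedule=false); no atom is both obligatory and forbidden, so the set is consistent.

Consistent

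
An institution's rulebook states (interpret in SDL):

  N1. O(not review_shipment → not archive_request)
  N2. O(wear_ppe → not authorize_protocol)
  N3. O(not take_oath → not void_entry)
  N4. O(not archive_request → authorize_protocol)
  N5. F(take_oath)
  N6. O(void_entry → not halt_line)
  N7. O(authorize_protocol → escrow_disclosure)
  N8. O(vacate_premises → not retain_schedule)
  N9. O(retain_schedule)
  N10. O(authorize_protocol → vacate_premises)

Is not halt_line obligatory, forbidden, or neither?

Neither

Premise 6 is O(void_entry → not halt_line), but O(void_entry) is not derivable from the premises, so it does not yield O(not halt_line).
No premise or chain of K-axiom applications forces O(not halt_line), and none forces O(halt_line). So not halt_line is neither obligatory nor forbidden under these norms.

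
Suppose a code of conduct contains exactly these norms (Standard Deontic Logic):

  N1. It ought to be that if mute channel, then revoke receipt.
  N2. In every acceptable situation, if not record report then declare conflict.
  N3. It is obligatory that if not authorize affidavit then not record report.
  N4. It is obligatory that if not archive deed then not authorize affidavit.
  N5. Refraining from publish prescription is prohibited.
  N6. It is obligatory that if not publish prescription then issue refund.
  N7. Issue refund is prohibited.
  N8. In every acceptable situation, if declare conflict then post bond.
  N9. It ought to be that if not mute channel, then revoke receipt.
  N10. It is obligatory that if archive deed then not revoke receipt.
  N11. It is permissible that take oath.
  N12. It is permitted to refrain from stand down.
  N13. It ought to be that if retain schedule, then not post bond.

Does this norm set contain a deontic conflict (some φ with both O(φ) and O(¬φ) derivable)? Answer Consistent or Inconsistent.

Premise 6 is O(¬publish_prescription → issue_refund), but O(¬publish_prescription) is not derivable from the premises, so it does not yield O(issue_refund).
So O(issue_refund) is not derivable, and the apparent clash with O(¬issue_refund) does not arise.
A world satisfying every obligation exists (e.g. archive_deed=false, authorize_affidavit=false, declare_conflict=true, issue_refund=false, mute_channel=false, post_bond=true, publish_prescription=true, record_report=false, retain_schedule=false, revoke_receipt=true, stand_down=false, take_oath=false); no atom is both obligatory and forbidden, so the set is consistent.

Consistent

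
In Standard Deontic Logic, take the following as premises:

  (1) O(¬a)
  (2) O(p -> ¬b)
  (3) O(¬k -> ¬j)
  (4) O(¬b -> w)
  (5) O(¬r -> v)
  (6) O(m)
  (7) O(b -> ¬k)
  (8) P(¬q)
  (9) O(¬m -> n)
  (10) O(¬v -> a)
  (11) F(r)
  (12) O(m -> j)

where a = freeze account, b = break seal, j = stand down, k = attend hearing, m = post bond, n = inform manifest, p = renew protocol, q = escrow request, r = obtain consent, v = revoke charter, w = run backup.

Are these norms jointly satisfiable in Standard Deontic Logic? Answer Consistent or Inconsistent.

Premise 10 is O(¬v -> a), but O(¬v) is not derivable from the premises, so it does not yield O(a).
So O(a) is not derivable, and the apparent clash with O(¬a) does not arise.
A world satisfying every obligation exists (e.g. a=false, b=false, j=true, k=true, m=true, n=false, p=false, q=false, r=false, v=true, w=true); no atom is both obligatory and forbidden, so the set is consistent.

Consistent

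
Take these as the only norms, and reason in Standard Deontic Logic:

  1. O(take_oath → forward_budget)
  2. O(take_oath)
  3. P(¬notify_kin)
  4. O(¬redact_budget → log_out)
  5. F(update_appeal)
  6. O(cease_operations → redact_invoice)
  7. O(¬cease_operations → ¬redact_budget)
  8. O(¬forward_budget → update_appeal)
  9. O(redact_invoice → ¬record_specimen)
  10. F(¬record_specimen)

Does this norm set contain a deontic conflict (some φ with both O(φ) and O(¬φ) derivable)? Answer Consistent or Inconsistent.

Premise 8 is O(¬forward_budget → update_appeal), but O(¬forward_budget) is not derivable from the premises, so it does not yield O(update_appeal).
So O(update_appeal) is not derivable, and the apparent clash with O(¬update_appeal) does not arise.
A world satisfying every obligation exists (e.g. cease_operations=false, forward_budget=true, log_out=true, notify_kin=false, record_specimen=true, redact_budget=false, redact_invoice=false, take_oath=true, update_appeal=false); no atom is both obligatory and forbidden, so the set is consistent.

Consistent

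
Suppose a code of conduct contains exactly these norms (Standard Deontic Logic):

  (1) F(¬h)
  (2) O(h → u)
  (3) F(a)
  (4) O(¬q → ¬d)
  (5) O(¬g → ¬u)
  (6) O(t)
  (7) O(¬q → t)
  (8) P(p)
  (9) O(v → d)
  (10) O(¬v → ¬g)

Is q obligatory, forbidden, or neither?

Obligatory

Premise 1 is F(¬h), i.e. O(h).
With premise 2, O(h → u), the K-axiom yields O(u).
Premise 5, O(¬g → ¬u), contraposes to O(u → g); with O(u) we get O(g).
Premise 10, O(¬v → ¬g), contraposes to O(g → v); with O(g) we get O(v).
With premise 9, O(v → d), the K-axiom yields O(d).
Premise 4, O(¬q → ¬d), contraposes to O(d → q); with O(d) we get O(q).
Premises 3, 6, 7, 8 do not contribute to this derivation.
Hence q is obligatory.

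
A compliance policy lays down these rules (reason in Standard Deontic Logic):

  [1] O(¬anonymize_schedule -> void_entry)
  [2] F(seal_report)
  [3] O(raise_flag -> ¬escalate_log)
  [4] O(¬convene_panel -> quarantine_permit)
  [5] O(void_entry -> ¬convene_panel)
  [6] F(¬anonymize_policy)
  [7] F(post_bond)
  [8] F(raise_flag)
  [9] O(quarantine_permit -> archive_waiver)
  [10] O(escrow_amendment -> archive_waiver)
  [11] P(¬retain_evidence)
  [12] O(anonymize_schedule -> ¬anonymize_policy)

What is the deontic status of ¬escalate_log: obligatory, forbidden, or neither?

Premise 3 is O(raise_flag -> ¬escalate_log), but O(raise_flag) is not derivable from the premises, so it does not yield O(¬escalate_log).
No premise or chain of K-axiom applications forces O(¬escalate_log), and none forces O(escalate_log). So ¬escalate_log is neither obligatory nor forbidden under these norms.

Neither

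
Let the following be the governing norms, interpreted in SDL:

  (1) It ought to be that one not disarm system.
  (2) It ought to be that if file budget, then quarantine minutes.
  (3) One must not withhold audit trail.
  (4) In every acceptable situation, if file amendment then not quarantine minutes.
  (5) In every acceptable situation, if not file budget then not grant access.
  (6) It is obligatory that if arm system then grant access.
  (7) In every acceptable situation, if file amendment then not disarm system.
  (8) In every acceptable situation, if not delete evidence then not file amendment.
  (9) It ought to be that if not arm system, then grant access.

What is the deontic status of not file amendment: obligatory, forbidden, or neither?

Premises 6 and 9 cover both cases: O(arm_system → grant_access) and O(¬arm_system → grant_access). Since arm_system ∨ ¬arm_system is a tautology, O(grant_access) follows.
Premise 5, O(¬file_budget → ¬grant_access), contraposes to O(grant_access → file_budget); with O(grant_access) we get O(file_budget).
With premise 2, O(file_budget → quarantine_minutes), the K-axiom yields O(quarantine_minutes).
Premise 4, O(file_amendment → ¬quarantine_minutes), contraposes to O(quarantine_minutes → ¬file_amendment); with O(quarantine_minutes) we get O(¬file_amendment).
Premises 1, 3, 7, 8 do not contribute to this derivation.
Hence ¬file_amendment is obligatory.

Obligatory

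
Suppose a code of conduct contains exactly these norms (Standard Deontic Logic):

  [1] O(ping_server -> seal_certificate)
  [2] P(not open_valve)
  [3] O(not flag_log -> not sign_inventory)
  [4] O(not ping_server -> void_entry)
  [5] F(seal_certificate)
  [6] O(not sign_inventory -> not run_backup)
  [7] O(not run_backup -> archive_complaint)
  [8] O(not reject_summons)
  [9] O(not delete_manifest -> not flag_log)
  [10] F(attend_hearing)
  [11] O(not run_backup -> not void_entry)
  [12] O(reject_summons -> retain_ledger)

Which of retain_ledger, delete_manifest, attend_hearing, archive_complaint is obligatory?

Premise 5, F(seal_certificate), is equivalent to O(not seal_certificate).
Premise 1 is O(ping_server -> seal_certificate); contrapositively O(not seal_certificate -> not ping_server). Since O(not seal_certificate) holds, K gives O(not ping_server).
From O(not ping_server) and premise 4, O(not ping_server -> void_entry), we obtain O(void_entry).
Premise 11, O(not run_backup -> not void_entry), contraposes to O(void_entry -> run_backup); with O(void_entry) we get O(run_backup).
Premise 6 is O(not sign_inventory -> not run_backup); contrapositively O(run_backup -> sign_inventory). Since O(run_backup) holds, K gives O(sign_inventory).
The contrapositive of premise 3 (O(not flag_log -> not sign_inventory)) is O(sign_inventory -> flag_log), and O(sign_inventory) is already established, so O(flag_log).
The contrapositive of premise 9 (O(not delete_manifest -> not flag_log)) is O(flag_log -> delete_manifest), and O(flag_log) is already established, so O(delete_manifest).
So O(delete_manifest) holds — delete_manifest is obligatory. None of the other listed options is made obligatory by any chain of premises.

delete_manifest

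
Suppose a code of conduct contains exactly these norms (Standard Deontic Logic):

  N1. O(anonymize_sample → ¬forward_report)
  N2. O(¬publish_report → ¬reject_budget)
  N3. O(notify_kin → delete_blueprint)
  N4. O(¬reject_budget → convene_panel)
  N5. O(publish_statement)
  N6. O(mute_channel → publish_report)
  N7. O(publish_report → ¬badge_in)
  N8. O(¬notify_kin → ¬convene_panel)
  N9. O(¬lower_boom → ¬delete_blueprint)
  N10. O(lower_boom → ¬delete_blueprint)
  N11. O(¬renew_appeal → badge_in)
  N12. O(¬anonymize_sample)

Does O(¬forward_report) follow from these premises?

No

Premise 1 is O(anonymize_sample → ¬forward_report), but O(anonymize_sample) is not derivable from the premises, so it does not yield O(¬forward_report).
No other premise forces O(¬forward_report). An ideal world satisfying every premise can still have ¬forward_report false, so O(¬forward_report) is not derivable.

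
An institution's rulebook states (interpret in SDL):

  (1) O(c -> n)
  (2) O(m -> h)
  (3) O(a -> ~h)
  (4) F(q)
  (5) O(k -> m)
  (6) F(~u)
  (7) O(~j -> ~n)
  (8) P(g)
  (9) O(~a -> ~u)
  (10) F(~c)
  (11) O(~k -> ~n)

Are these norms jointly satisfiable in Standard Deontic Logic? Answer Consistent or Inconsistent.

Inconsistent

F(~u) at premise 6 means O(u).
Premise 9 is O(~a -> ~u); contrapositively O(u -> a). Since O(u) holds, K gives O(a).
Applying K to premise 3 (O(a -> ~h)) and O(a) yields O(~h).
Premise 2, O(m -> h), contraposes to O(~h -> ~m); with O(~h) we get O(~m).
The contrapositive of premise 5 (O(k -> m)) is O(~m -> ~k), and O(~m) is already established, so O(~k).
With premise 11, O(~k -> ~n), the K-axiom yields O(~n).
Premise 1, O(c -> n), contraposes to O(~n -> ~c); with O(~n) we get O(~c).
However, F(~c) at premise 10 amounts to O(c).
We now have both O(~c) and O(c) — c is simultaneously obligatory and forbidden, violating the D-axiom.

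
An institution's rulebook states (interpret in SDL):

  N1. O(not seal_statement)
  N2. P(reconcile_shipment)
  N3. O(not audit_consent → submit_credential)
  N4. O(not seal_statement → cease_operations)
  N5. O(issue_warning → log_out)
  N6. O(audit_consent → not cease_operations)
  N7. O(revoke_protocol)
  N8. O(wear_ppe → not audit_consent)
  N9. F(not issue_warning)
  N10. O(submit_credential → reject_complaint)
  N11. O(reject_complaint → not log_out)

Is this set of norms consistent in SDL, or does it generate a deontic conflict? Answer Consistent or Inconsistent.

From premise 1 we have O(not seal_statement).
With premise 4, O(not seal_statement → cease_operations), the K-axiom yields O(cease_operations).
Premise 6 is O(audit_consent → not cease_operations); contrapositively O(cease_operations → not audit_consent). Since O(cease_operations) holds, K gives O(not audit_consent).
Applying K to premise 3 (O(not audit_consent → submit_credential)) and O(not audit_consent) yields O(submit_credential).
Premise 10 is O(submit_credential → reject_complaint); since O(submit_credential), deontic closure gives O(reject_complaint).
Premise 11 is O(reject_complaint → not log_out); since O(reject_complaint), deontic closure gives O(not log_out).
Premise 5, O(issue_warning → log_out), contraposes to O(not log_out → not issue_warning); with O(not log_out) we get O(not issue_warning).
But premise 9, F(not issue_warning), means O(issue_warning).
We now have both O(not issue_warning) and O(issue_warning) — issue_warning is simultaneously obligatory and forbidden, violating the D-axiom.

Inconsistent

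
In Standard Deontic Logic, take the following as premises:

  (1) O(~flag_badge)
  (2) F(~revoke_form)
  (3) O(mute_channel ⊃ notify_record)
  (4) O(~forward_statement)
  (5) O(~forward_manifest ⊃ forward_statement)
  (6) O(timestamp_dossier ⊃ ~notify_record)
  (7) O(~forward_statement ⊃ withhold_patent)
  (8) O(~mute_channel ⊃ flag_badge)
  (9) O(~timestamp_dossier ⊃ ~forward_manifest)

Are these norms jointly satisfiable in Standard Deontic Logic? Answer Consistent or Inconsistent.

From premise 1 we have O(~flag_badge).
Premise 8 is O(~mute_channel ⊃ flag_badge); contrapositively O(~flag_badge ⊃ mute_channel). Since O(~flag_badge) holds, K gives O(mute_channel).
From O(mute_channel) and premise 3, O(mute_channel ⊃ notify_record), we obtain O(notify_record).
Premise 6 is O(timestamp_dossier ⊃ ~notify_record); contrapositively O(notify_record ⊃ ~timestamp_dossier). Since O(notify_record) holds, K gives O(~timestamp_dossier).
With premise 9, O(~timestamp_dossier ⊃ ~forward_manifest), the K-axiom yields O(~forward_manifest).
From O(~forward_manifest) and premise 5, O(~forward_manifest ⊃ forward_statement), we obtain O(forward_statement).
Yet premise 4 states O(~forward_statement).
We now have both O(forward_statement) and O(~forward_statement) — forward_statement is simultaneously obligatory and forbidden, violating the D-axiom.

Inconsistent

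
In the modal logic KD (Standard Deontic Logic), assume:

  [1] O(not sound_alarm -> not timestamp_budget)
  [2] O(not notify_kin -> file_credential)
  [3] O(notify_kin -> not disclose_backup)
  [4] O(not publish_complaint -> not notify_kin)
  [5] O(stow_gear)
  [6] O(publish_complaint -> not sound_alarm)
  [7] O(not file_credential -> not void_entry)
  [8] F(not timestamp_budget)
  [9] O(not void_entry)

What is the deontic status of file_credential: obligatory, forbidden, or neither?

Obligatory

Premise 8, F(not timestamp_budget), is equivalent to O(timestamp_budget).
Premise 1 is O(not sound_alarm -> not timestamp_budget); contrapositively O(timestamp_budget -> sound_alarm). Since O(timestamp_budget) holds, K gives O(sound_alarm).
Premise 6 is O(publish_complaint -> not sound_alarm); contrapositively O(sound_alarm -> not publish_complaint). Since O(sound_alarm) holds, K gives O(not publish_complaint).
Premise 4 is O(not publish_complaint -> not notify_kin); since O(not publish_complaint), deontic closure gives O(not notify_kin).
From O(not notify_kin) and premise 2, O(not notify_kin -> file_credential), we obtain O(file_credential).
Premises 3, 5, 7, 9 do not contribute to this derivation.
Hence file_credential is obligatory.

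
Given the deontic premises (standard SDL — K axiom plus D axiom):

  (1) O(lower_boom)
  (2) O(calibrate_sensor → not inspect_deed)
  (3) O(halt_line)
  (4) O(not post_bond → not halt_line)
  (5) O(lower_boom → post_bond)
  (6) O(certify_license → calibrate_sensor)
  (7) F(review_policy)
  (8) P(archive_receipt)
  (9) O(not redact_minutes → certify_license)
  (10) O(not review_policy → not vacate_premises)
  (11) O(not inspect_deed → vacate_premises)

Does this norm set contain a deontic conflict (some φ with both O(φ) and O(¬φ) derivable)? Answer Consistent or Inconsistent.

Premise 4 is O(not post_bond → not halt_line), but O(not post_bond) is not derivable from the premises, so it does not yield O(not halt_line).
So O(not halt_line) is not derivable, and the apparent clash with O(halt_line) does not arise.
A world satisfying every obligation exists (e.g. archive_receipt=false, calibrate_sensor=false, certify_license=false, halt_line=true, inspect_deed=true, lower_boom=true, post_bond=true, redact_minutes=true, review_policy=false, vacate_premises=false); no atom is both obligatory and forbidden, so the set is consistent.

Consistent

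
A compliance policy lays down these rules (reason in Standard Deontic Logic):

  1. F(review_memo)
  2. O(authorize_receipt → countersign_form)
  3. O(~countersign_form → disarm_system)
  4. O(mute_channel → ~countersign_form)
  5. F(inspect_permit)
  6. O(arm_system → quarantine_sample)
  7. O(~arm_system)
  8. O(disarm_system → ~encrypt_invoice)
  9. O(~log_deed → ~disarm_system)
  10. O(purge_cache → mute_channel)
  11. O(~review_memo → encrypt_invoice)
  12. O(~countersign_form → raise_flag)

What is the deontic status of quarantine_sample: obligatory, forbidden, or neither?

Neither

Premise 6 is O(arm_system → quarantine_sample), but O(arm_system) is not derivable from the premises, so it does not yield O(quarantine_sample).
No premise or chain of K-axiom applications forces O(quarantine_sample), and none forces O(~quarantine_sample). So quarantine_sample is neither obligatory nor forbidden under these norms.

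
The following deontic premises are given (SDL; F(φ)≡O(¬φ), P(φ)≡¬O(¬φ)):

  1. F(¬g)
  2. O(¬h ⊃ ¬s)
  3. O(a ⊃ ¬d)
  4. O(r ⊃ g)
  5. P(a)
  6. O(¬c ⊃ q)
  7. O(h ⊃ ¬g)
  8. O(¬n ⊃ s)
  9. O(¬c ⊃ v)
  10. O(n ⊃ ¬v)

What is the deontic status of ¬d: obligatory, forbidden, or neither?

Premise 3 is O(a ⊃ ¬d), but O(a) is not derivable from the premises (the permission P(a) asserts only ¬O(¬a), not O(a)), so it does not yield O(¬d).
No premise or chain of K-axiom applications forces O(¬d), and none forces O(d). So ¬d is neither obligatory nor forbidden under these norms.

Neither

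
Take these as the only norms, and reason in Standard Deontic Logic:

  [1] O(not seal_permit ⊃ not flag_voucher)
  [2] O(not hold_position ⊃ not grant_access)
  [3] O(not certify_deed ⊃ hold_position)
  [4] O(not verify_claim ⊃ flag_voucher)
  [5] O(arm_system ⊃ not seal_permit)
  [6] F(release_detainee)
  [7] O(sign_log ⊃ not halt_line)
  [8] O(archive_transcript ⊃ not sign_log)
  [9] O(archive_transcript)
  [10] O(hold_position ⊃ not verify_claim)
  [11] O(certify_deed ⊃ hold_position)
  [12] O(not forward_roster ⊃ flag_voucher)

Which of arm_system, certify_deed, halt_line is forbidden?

Premises 11 and 3 cover both cases: O(certify_deed ⊃ hold_position) and O(not certify_deed ⊃ hold_position). Since certify_deed ∨ not certify_deed is a tautology, O(hold_position) follows.
With premise 10, O(hold_position ⊃ not verify_claim), the K-axiom yields O(not verify_claim).
From O(not verify_claim) and premise 4, O(not verify_claim ⊃ flag_voucher), we obtain O(flag_voucher).
Premise 1, O(not seal_permit ⊃ not flag_voucher), contraposes to O(flag_voucher ⊃ seal_permit); with O(flag_voucher) we get O(seal_permit).
Premise 5, O(arm_system ⊃ not seal_permit), contraposes to O(seal_permit ⊃ not arm_system); with O(seal_permit) we get O(not arm_system).
So O(not arm_system) holds, i.e. arm_system is forbidden. None of the other listed options is forbidden under the premises.

arm_system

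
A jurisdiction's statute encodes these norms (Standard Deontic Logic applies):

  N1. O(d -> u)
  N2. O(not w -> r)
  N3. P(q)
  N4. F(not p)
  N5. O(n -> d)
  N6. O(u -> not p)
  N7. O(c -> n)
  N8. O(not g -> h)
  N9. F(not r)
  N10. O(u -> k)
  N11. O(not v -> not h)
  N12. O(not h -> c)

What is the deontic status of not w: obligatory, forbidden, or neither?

Premise 2 is O(not w -> r); even if O(r) held, inferring O(not w) would be affirming the consequent — invalid.
No premise or chain of K-axiom applications forces O(not w), and none forces O(w). So not w is neither obligatory nor forbidden under these norms.

Neither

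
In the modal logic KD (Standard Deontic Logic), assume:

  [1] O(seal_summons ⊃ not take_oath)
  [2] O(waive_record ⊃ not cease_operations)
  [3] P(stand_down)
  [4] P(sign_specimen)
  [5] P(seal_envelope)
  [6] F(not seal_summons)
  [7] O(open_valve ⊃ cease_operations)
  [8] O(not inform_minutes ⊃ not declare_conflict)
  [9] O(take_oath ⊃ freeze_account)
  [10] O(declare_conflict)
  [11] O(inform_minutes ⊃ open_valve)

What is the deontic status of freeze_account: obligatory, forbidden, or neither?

Neither

Premise 9 is O(take_oath ⊃ freeze_account), but O(take_oath) is not derivable from the premises, so it does not yield O(freeze_account).
No premise or chain of K-axiom applications forces O(freeze_account), and none forces O(not freeze_account). So freeze_account is neither obligatory nor forbidden under these norms.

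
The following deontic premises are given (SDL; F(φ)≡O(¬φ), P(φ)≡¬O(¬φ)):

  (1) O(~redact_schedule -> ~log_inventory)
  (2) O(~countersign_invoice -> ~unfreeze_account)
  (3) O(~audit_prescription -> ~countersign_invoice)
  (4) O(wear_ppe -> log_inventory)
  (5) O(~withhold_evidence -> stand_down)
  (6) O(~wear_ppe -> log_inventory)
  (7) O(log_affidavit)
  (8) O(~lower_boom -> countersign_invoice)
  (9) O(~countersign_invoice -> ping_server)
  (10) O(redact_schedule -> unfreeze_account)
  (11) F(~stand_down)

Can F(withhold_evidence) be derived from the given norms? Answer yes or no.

No

Premise 5 is O(~withhold_evidence -> stand_down); even if O(stand_down) held, inferring O(~withhold_evidence) would be affirming the consequent — invalid.
No other premise forces O(~withhold_evidence). An ideal world satisfying every premise can still have withhold_evidence true, so F(withhold_evidence) is not derivable.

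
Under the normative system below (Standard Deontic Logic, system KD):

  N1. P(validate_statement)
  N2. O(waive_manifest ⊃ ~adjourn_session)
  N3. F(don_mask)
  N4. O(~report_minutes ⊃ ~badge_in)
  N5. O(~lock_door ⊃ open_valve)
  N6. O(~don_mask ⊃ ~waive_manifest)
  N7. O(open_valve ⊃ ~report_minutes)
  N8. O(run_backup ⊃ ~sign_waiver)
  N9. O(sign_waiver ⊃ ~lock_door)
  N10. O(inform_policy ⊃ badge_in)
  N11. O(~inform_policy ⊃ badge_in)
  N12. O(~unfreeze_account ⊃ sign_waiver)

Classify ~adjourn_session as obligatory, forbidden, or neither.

Premise 2 is O(waive_manifest ⊃ ~adjourn_session), but O(waive_manifest) is not derivable from the premises, so it does not yield O(~adjourn_session).
No premise or chain of K-axiom applications forces O(~adjourn_session), and none forces O(adjourn_session). So ~adjourn_session is neither obligatory nor forbidden under these norms.

Neither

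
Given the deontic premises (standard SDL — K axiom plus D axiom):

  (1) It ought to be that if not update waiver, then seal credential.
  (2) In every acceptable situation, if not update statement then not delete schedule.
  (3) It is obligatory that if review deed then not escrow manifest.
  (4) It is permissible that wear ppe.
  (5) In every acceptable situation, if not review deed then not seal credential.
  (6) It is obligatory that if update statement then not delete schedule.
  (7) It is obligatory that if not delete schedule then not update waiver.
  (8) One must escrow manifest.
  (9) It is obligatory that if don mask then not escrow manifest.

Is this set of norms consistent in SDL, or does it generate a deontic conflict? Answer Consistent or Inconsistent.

Inconsistent

By case analysis on update_statement: premise 6 gives O(update_statement → ¬delete_schedule) and premise 2 gives O(¬update_statement → ¬delete_schedule), so O(¬delete_schedule) either way.
Applying K to premise 7 (O(¬delete_schedule → ¬update_waiver)) and O(¬delete_schedule) yields O(¬update_waiver).
Applying K to premise 1 (O(¬update_waiver → seal_credential)) and O(¬update_waiver) yields O(seal_credential).
Premise 5, O(¬review_deed → ¬seal_credential), contraposes to O(seal_credential → review_deed); with O(seal_credential) we get O(review_deed).
From O(review_deed) and premise 3, O(review_deed → ¬escrow_manifest), we obtain O(¬escrow_manifest).
Yet premise 8 states O(escrow_manifest).
We now have both O(¬escrow_manifest) and O(escrow_manifest) — escrow_manifest is simultaneously obligatory and forbidden, violating the D-axiom.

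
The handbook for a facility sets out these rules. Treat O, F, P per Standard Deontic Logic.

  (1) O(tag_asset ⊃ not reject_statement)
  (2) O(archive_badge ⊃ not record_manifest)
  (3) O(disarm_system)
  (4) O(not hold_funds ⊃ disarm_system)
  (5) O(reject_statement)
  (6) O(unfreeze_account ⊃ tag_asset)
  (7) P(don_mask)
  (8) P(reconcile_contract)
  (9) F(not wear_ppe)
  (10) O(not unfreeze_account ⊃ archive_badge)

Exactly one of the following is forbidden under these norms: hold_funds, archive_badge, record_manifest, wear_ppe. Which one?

record_manifest

Premise 5 states O(reject_statement) outright.
The contrapositive of premise 1 (O(tag_asset ⊃ not reject_statement)) is O(reject_statement ⊃ not tag_asset), and O(reject_statement) is already established, so O(not tag_asset).
The contrapositive of premise 6 (O(unfreeze_account ⊃ tag_asset)) is O(not tag_asset ⊃ not unfreeze_account), and O(not tag_asset) is already established, so O(not unfreeze_account).
Premise 10 is O(not unfreeze_account ⊃ archive_badge); since O(not unfreeze_account), deontic closure gives O(archive_badge).
From O(archive_badge) and premise 2, O(archive_badge ⊃ not record_manifest), we obtain O(not record_manifest).
So O(not record_manifest) holds, i.e. record_manifest is forbidden. None of the other listed options is forbidden under the premises.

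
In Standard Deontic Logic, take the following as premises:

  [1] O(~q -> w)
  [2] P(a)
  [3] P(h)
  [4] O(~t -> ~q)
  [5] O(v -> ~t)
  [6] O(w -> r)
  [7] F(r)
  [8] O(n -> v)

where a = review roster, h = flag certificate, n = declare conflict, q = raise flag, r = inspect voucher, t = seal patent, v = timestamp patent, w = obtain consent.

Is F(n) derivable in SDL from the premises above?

Yes

Premise 7 is F(r), i.e. O(~r).
Premise 6 is O(w -> r); contrapositively O(~r -> ~w). Since O(~r) holds, K gives O(~w).
Premise 1 is O(~q -> w); contrapositively O(~w -> q). Since O(~w) holds, K gives O(q).
Premise 4, O(~t -> ~q), contraposes to O(q -> t); with O(q) we get O(t).
Premise 5, O(v -> ~t), contraposes to O(t -> ~v); with O(t) we get O(~v).
The contrapositive of premise 8 (O(n -> v)) is O(~v -> ~n), and O(~v) is already established, so O(~n).
Premises 2, 3 do not contribute to this derivation.
So O(~n) holds, i.e. F(n). The claim follows.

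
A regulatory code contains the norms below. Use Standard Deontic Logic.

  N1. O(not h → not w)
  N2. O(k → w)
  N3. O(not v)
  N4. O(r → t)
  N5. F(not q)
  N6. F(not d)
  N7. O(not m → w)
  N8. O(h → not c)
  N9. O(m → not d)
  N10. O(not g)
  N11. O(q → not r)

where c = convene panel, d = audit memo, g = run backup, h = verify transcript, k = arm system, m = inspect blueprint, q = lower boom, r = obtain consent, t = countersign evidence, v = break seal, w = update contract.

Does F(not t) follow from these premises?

Premise 4 is O(r → t), but O(r) is not derivable from the premises, so it does not yield O(t).
No other premise forces O(t). An ideal world satisfying every premise can still have not t true, so F(not t) is not derivable.

No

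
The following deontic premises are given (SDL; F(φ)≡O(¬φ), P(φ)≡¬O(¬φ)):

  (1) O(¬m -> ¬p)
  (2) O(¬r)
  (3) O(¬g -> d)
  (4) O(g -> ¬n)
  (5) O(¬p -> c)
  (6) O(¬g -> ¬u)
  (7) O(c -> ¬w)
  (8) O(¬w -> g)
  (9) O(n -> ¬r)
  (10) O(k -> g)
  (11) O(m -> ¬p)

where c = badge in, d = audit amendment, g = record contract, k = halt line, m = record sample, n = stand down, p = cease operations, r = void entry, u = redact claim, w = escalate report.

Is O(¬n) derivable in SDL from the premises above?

Premises 11 and 1 cover both cases: O(m -> ¬p) and O(¬m -> ¬p). Since m ∨ ¬m is a tautology, O(¬p) follows.
Applying K to premise 5 (O(¬p -> c)) and O(¬p) yields O(c).
From O(c) and premise 7, O(c -> ¬w), we obtain O(¬w).
Applying K to premise 8 (O(¬w -> g)) and O(¬w) yields O(g).
Premise 4 is O(g -> ¬n); since O(g), deontic closure gives O(¬n).
Premises 2, 3, 6, 9, 10 do not contribute to this derivation.
So O(¬n) follows.

Yes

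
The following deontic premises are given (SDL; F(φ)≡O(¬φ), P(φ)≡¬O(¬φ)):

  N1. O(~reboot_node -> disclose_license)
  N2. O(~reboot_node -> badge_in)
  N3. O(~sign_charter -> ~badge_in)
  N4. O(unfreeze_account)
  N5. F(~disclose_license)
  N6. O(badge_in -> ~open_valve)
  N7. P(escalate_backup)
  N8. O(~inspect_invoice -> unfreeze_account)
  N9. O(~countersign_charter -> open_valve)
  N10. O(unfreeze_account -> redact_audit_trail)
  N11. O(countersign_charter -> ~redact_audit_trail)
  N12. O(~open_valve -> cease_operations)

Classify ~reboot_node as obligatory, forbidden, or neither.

Forbidden

Premise 4 gives O(unfreeze_account).
With premise 10, O(unfreeze_account -> redact_audit_trail), the K-axiom yields O(redact_audit_trail).
Premise 11 is O(countersign_charter -> ~redact_audit_trail); contrapositively O(redact_audit_trail -> ~countersign_charter). Since O(redact_audit_trail) holds, K gives O(~countersign_charter).
Applying K to premise 9 (O(~countersign_charter -> open_valve)) and O(~countersign_charter) yields O(open_valve).
Premise 6 is O(badge_in -> ~open_valve); contrapositively O(open_valve -> ~badge_in). Since O(open_valve) holds, K gives O(~badge_in).
The contrapositive of premise 2 (O(~reboot_node -> badge_in)) is O(~badge_in -> reboot_node), and O(~badge_in) is already established, so O(reboot_node).
Premises 1, 3, 5, 7, 8, 12 do not contribute to this derivation.
Thus O(reboot_node), which is F(~reboot_node): ~reboot_node is forbidden.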